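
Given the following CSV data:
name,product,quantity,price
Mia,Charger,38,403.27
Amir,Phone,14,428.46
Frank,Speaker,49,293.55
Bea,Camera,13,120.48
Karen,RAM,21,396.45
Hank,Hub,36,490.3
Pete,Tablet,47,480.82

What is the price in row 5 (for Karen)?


Row 5: Karen
Column 'price' = 396.45

ANSWER: 396.45


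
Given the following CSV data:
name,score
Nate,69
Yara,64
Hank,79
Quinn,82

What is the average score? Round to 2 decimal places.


Scores: 69, 64, 79, 82
Sum = 294
Count = 4
Average = 294 / 4 = 73.50

ANSWER: 73.50


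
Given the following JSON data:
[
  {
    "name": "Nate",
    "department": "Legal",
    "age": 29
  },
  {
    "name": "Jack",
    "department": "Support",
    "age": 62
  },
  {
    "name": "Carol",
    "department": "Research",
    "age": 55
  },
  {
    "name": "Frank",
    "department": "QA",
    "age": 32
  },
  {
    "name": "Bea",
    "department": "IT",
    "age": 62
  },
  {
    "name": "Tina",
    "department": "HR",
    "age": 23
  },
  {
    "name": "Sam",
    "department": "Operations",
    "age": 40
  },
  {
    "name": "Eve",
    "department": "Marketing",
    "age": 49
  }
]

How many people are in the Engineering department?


Scanning records for department = Engineering
  No matches found
Count: 0

ANSWER: 0


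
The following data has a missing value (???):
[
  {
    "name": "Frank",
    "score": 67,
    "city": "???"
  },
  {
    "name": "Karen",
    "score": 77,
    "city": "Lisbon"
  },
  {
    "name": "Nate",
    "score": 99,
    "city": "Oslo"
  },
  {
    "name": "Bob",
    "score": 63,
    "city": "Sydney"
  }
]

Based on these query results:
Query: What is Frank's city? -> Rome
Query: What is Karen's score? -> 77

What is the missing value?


The missing value is Frank's city
From query: Frank's city = Rome

ANSWER: Rome


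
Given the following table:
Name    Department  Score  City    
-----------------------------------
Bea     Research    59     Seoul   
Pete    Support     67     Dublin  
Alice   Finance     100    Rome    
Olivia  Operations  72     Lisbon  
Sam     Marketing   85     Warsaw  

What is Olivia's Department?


Row 4: Olivia
Department = Operations

ANSWER: Operations


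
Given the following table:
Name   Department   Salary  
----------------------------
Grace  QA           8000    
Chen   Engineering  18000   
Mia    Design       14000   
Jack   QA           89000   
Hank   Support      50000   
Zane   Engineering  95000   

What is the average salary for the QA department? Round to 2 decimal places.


QA department members:
  Grace: 8000
  Jack: 89000
Sum = 97000
Count = 2
Average = 97000 / 2 = 48500.00

ANSWER: 48500.00


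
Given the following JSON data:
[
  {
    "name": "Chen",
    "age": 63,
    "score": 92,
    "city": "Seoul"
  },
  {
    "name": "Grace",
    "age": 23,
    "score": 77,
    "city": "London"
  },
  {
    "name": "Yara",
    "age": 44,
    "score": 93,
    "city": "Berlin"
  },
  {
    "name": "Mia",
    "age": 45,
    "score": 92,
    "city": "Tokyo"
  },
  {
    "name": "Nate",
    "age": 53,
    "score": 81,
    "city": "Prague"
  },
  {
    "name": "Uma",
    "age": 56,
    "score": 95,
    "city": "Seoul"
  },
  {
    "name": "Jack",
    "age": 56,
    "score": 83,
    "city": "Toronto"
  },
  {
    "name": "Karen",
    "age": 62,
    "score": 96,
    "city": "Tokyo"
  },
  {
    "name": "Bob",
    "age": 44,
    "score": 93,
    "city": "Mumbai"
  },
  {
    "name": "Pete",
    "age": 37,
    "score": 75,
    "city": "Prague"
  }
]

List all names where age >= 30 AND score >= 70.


Checking both conditions:
  Chen (age=63, score=92) -> YES
  Grace (age=23, score=77) -> no
  Yara (age=44, score=93) -> YES
  Mia (age=45, score=92) -> YES
  Nate (age=53, score=81) -> YES
  Uma (age=56, score=95) -> YES
  Jack (age=56, score=83) -> YES
  Karen (age=62, score=96) -> YES
  Bob (age=44, score=93) -> YES
  Pete (age=37, score=75) -> YES


ANSWER: Chen, Yara, Mia, Nate, Uma, Jack, Karen, Bob, Pete


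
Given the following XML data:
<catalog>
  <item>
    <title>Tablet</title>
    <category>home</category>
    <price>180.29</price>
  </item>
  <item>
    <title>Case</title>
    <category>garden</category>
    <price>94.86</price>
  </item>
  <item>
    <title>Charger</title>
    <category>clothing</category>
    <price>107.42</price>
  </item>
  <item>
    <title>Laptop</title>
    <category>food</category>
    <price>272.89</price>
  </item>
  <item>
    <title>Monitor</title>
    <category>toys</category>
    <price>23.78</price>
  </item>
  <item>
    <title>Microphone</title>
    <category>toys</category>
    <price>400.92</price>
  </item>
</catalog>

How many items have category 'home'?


Scanning <item> elements for <category>home</category>:
  Item 1: Tablet -> MATCH
Count: 1

ANSWER: 1


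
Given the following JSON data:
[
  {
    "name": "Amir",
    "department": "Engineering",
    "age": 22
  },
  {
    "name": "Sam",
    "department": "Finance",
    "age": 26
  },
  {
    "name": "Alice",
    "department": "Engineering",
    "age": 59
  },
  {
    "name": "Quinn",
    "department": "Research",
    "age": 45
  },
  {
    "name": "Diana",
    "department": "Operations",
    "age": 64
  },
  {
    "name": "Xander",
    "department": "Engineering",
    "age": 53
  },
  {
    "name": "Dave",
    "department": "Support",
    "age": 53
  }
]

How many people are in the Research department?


Scanning records for department = Research
  Record 3: Quinn
Count: 1

ANSWER: 1


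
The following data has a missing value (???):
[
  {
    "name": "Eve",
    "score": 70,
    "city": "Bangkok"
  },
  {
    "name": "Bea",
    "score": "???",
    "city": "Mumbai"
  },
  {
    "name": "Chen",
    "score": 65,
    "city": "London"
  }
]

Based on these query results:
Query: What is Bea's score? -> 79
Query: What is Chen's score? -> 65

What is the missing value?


The missing value is Bea's score
From query: Bea's score = 79

ANSWER: 79


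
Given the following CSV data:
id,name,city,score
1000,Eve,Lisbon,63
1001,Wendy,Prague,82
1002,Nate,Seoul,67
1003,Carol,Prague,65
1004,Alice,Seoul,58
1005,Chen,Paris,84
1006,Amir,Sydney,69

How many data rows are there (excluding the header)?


Counting rows (excluding header):
Header: id,name,city,score
Data rows: 7

ANSWER: 7


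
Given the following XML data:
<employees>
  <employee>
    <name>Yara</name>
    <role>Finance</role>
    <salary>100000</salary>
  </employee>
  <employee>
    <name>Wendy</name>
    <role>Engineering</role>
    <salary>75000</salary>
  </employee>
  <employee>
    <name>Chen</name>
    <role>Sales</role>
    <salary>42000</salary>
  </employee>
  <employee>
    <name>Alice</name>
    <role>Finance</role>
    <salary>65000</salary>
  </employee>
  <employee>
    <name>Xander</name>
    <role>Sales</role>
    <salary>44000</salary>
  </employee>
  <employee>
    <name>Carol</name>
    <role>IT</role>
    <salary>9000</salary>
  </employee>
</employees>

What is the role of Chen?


Searching for <employee> with <name>Chen</name>
Found at position 3
<role>Sales</role>

ANSWER: Sales


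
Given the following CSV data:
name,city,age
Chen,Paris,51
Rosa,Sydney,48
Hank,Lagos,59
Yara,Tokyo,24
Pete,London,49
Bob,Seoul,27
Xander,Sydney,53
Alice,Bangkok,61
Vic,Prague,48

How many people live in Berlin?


Scanning city column for 'Berlin':
Total matches: 0

ANSWER: 0


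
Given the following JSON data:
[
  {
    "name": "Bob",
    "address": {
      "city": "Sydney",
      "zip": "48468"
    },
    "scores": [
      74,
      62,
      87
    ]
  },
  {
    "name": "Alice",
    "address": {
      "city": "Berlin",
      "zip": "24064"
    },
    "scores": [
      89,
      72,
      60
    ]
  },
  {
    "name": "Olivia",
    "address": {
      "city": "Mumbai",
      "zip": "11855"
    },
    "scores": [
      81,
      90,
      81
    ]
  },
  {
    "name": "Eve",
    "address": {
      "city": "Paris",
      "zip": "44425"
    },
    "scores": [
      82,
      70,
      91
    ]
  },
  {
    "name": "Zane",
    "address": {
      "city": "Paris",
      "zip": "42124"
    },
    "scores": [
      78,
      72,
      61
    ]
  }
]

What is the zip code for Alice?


Path: records[1].address.zip
Value: 24064

ANSWER: 24064


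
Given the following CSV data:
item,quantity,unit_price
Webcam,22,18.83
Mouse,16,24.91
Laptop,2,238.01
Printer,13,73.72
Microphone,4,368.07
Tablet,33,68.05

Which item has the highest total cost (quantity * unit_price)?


Computing row totals:
  Webcam: 414.26
  Mouse: 398.56
  Laptop: 476.02
  Printer: 958.36
  Microphone: 1472.28
  Tablet: 2245.65
Maximum: Tablet (2245.65)

ANSWER: Tablet


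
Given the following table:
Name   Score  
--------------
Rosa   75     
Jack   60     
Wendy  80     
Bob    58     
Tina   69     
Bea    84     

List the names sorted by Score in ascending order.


Sorting by Score (ascending):
  Bob: 58
  Jack: 60
  Tina: 69
  Rosa: 75
  Wendy: 80
  Bea: 84


ANSWER: Bob, Jack, Tina, Rosa, Wendy, Bea


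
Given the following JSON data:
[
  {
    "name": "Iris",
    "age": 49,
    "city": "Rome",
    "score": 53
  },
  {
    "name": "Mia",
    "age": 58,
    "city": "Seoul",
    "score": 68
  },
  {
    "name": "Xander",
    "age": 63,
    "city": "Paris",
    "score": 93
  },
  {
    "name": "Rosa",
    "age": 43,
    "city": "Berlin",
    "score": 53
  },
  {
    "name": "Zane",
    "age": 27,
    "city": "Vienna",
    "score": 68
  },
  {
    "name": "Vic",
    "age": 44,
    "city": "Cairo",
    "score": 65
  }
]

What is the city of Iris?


Looking up record where name = Iris
Record index: 0
Field 'city' = Rome

ANSWER: Rome


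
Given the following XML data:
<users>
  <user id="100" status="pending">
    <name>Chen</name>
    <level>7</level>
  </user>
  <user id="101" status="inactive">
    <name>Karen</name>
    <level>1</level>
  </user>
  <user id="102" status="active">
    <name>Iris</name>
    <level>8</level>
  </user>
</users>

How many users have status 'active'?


Counting users with status='active':
  Iris (id=102) -> MATCH
Count: 1

ANSWER: 1


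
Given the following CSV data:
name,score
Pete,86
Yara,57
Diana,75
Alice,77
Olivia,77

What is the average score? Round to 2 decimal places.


Scores: 86, 57, 75, 77, 77
Sum = 372
Count = 5
Average = 372 / 5 = 74.40

ANSWER: 74.40


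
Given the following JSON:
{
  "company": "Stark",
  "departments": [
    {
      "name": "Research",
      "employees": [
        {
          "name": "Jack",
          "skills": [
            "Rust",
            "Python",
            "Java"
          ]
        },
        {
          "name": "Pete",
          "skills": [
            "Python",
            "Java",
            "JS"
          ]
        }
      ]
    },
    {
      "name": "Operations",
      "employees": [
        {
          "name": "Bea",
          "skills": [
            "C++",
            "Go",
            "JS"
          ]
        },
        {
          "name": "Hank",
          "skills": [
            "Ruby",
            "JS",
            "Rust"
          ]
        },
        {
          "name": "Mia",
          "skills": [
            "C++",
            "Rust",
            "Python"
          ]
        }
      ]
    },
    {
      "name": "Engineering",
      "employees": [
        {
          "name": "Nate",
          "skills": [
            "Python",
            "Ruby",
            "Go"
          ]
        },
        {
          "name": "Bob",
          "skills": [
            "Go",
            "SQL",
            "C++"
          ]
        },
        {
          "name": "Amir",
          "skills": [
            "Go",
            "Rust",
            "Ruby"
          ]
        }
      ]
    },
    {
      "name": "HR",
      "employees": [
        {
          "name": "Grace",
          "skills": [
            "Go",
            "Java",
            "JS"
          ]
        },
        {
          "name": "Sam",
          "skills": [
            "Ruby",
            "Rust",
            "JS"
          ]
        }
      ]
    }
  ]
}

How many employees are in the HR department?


Path: departments[3].employees
Count: 2

ANSWER: 2


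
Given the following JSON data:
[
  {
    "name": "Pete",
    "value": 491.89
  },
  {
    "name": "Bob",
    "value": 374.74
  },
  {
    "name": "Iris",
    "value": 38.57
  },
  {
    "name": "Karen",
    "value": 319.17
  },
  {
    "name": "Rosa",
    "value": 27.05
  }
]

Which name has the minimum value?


Comparing values:
  Pete: 491.89
  Bob: 374.74
  Iris: 38.57
  Karen: 319.17
  Rosa: 27.05
Minimum: Rosa (27.05)

ANSWER: Rosa


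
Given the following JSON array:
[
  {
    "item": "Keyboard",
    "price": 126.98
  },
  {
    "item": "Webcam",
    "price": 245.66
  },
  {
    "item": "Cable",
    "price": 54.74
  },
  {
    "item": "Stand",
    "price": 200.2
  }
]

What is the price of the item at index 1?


Array index 1 -> Webcam
price = 245.66

ANSWER: 245.66


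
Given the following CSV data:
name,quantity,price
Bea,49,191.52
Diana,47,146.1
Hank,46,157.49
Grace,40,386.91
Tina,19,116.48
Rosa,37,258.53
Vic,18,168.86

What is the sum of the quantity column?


Values in 'quantity' column:
  Row 1: 49
  Row 2: 47
  Row 3: 46
  Row 4: 40
  Row 5: 19
  Row 6: 37
  Row 7: 18
Sum = 49 + 47 + 46 + 40 + 19 + 37 + 18 = 256

ANSWER: 256


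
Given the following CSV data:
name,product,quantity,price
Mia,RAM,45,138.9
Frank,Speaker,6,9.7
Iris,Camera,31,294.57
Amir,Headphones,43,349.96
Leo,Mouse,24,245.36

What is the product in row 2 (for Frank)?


Row 2: Frank
Column 'product' = Speaker

ANSWER: Speaker


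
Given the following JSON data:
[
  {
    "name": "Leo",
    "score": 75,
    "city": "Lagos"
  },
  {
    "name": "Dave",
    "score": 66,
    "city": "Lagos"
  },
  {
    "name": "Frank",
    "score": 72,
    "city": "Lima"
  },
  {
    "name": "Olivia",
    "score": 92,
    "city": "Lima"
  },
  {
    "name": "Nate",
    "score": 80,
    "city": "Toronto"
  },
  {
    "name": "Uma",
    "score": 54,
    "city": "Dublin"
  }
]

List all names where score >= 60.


Filtering records where score >= 60:
  Leo (score=75) -> YES
  Dave (score=66) -> YES
  Frank (score=72) -> YES
  Olivia (score=92) -> YES
  Nate (score=80) -> YES
  Uma (score=54) -> no


ANSWER: Leo, Dave, Frank, Olivia, Nate


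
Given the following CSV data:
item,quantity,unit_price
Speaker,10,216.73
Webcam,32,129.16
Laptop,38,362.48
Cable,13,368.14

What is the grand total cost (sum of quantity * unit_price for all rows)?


Computing row totals:
  Speaker: 10 * 216.73 = 2167.3
  Webcam: 32 * 129.16 = 4133.12
  Laptop: 38 * 362.48 = 13774.24
  Cable: 13 * 368.14 = 4785.82
Grand total = 2167.3 + 4133.12 + 13774.24 + 4785.82 = 24860.48

ANSWER: 24860.48


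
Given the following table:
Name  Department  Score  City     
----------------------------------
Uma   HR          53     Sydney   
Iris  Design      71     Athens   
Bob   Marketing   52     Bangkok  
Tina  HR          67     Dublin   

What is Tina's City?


Row 4: Tina
City = Dublin

ANSWER: Dublin


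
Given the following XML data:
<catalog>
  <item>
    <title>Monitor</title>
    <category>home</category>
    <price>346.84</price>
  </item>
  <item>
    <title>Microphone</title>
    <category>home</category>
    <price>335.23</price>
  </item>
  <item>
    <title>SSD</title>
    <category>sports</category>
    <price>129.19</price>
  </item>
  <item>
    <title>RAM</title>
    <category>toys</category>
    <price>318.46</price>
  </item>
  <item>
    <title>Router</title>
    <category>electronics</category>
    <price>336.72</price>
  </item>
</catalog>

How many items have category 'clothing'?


Scanning <item> elements for <category>clothing</category>:
Count: 0

ANSWER: 0


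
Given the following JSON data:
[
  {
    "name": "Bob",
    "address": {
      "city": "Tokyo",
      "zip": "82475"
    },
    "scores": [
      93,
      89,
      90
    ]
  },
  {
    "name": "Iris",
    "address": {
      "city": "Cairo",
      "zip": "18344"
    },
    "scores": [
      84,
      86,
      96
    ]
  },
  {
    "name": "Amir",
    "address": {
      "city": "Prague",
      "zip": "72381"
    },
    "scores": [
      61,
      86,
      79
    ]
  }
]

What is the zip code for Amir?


Path: records[2].address.zip
Value: 72381

ANSWER: 72381


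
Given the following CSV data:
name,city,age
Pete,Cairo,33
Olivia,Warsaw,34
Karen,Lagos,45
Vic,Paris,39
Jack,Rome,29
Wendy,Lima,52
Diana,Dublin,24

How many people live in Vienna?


Scanning city column for 'Vienna':
Total matches: 0

ANSWER: 0


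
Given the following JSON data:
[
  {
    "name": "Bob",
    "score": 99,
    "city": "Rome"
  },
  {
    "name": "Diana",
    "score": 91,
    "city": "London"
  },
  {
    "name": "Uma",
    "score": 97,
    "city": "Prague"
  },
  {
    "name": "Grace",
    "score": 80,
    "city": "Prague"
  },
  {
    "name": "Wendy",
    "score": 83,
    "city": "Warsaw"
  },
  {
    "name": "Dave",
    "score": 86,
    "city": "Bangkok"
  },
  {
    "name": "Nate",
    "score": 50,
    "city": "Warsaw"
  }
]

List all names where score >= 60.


Filtering records where score >= 60:
  Bob (score=99) -> YES
  Diana (score=91) -> YES
  Uma (score=97) -> YES
  Grace (score=80) -> YES
  Wendy (score=83) -> YES
  Dave (score=86) -> YES
  Nate (score=50) -> no


ANSWER: Bob, Diana, Uma, Grace, Wendy, Dave


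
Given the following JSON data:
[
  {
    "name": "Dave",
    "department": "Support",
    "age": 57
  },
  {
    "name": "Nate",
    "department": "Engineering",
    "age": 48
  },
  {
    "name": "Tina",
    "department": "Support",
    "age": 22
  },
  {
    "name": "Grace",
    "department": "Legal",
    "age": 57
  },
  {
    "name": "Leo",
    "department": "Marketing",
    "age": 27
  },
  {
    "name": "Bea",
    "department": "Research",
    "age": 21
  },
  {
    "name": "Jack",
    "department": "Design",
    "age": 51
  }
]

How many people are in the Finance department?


Scanning records for department = Finance
  No matches found
Count: 0

ANSWER: 0


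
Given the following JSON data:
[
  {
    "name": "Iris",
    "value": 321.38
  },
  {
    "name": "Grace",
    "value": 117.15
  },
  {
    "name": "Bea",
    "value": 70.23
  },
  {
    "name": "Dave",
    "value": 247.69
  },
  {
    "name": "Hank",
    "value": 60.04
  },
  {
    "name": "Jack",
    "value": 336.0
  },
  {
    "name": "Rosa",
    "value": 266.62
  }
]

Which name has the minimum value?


Comparing values:
  Iris: 321.38
  Grace: 117.15
  Bea: 70.23
  Dave: 247.69
  Hank: 60.04
  Jack: 336.0
  Rosa: 266.62
Minimum: Hank (60.04)

ANSWER: Hank


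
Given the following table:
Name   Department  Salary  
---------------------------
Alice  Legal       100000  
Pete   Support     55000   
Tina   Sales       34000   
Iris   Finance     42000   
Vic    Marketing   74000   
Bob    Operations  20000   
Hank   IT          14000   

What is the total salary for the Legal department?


Legal department members:
  Alice: 100000
Total = 100000 = 100000

ANSWER: 100000


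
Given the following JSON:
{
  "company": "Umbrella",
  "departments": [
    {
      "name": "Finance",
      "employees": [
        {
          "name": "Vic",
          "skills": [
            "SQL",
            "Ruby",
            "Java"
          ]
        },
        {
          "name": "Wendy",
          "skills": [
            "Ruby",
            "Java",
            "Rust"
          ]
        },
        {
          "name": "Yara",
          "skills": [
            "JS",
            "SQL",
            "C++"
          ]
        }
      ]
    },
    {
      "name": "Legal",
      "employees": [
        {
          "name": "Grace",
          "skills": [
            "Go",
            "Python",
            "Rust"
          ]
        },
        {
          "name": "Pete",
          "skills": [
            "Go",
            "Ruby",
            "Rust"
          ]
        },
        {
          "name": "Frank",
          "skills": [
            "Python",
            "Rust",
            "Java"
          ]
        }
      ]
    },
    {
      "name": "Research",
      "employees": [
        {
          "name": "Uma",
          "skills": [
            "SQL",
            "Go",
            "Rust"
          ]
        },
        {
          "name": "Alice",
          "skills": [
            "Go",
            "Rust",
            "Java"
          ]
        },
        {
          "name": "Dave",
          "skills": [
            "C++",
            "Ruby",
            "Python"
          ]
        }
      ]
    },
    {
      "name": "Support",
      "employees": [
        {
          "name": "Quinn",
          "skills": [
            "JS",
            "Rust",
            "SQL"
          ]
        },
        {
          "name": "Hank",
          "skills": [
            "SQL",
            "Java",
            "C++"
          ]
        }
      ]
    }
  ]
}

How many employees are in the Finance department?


Path: departments[0].employees
Count: 3

ANSWER: 3


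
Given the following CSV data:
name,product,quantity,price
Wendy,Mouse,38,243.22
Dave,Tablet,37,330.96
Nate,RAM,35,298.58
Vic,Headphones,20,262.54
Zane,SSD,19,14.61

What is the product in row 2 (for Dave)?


Row 2: Dave
Column 'product' = Tablet

ANSWER: Tablet


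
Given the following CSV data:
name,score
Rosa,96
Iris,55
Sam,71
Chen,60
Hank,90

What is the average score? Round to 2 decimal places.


Scores: 96, 55, 71, 60, 90
Sum = 372
Count = 5
Average = 372 / 5 = 74.40

ANSWER: 74.40


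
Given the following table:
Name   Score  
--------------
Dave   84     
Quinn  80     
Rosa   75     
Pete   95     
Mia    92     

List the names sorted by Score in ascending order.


Sorting by Score (ascending):
  Rosa: 75
  Quinn: 80
  Dave: 84
  Mia: 92
  Pete: 95


ANSWER: Rosa, Quinn, Dave, Mia, Pete


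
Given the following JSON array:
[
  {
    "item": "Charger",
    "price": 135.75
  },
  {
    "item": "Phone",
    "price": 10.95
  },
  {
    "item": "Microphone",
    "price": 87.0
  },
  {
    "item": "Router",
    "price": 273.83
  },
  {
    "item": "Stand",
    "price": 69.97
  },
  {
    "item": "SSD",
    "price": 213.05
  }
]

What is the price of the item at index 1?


Array index 1 -> Phone
price = 10.95

ANSWER: 10.95


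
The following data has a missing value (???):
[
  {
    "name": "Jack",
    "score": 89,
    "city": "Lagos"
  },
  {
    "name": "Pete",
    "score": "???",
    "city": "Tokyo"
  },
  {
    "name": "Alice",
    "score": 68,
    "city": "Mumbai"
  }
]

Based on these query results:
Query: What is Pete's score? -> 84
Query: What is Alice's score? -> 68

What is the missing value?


The missing value is Pete's score
From query: Pete's score = 84

ANSWER: 84


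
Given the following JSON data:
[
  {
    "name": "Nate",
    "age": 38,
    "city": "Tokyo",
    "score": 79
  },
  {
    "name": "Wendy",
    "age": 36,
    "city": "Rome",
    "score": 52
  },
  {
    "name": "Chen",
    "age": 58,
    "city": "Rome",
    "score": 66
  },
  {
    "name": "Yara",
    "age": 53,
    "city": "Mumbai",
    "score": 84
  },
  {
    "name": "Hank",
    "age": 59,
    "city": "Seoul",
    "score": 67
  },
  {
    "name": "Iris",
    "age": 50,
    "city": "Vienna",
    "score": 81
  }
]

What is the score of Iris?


Looking up record where name = Iris
Record index: 5
Field 'score' = 81

ANSWER: 81


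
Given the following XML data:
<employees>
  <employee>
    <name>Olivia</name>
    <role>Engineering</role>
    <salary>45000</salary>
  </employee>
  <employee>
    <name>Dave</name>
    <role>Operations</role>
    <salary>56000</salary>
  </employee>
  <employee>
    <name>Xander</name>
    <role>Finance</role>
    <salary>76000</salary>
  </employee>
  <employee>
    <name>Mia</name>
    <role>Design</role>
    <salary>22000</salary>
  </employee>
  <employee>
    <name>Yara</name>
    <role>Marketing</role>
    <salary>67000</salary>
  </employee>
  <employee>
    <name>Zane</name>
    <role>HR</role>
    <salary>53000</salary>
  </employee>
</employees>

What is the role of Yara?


Searching for <employee> with <name>Yara</name>
Found at position 5
<role>Marketing</role>

ANSWER: Marketing


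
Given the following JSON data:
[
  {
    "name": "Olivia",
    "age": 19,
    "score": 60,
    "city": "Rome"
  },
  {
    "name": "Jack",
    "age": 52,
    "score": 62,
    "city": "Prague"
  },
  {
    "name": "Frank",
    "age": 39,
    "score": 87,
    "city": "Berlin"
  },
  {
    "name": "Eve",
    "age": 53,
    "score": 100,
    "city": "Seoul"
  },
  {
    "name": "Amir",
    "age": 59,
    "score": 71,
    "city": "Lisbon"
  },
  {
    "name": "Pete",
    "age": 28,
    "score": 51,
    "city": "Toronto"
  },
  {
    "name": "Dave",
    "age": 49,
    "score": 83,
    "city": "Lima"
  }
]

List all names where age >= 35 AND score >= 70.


Checking both conditions:
  Olivia (age=19, score=60) -> no
  Jack (age=52, score=62) -> no
  Frank (age=39, score=87) -> YES
  Eve (age=53, score=100) -> YES
  Amir (age=59, score=71) -> YES
  Pete (age=28, score=51) -> no
  Dave (age=49, score=83) -> YES


ANSWER: Frank, Eve, Amir, Dave


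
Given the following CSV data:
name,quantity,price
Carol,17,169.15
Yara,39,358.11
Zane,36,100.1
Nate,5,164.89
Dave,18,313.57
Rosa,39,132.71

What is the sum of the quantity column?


Values in 'quantity' column:
  Row 1: 17
  Row 2: 39
  Row 3: 36
  Row 4: 5
  Row 5: 18
  Row 6: 39
Sum = 17 + 39 + 36 + 5 + 18 + 39 = 154

ANSWER: 154


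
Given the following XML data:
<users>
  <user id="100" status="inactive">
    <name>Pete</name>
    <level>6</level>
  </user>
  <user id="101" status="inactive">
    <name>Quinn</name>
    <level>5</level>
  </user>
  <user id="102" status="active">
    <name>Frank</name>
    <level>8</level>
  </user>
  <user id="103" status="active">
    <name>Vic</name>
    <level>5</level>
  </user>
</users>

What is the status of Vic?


Finding user with name = Vic
user id="103" status="active"

ANSWER: active


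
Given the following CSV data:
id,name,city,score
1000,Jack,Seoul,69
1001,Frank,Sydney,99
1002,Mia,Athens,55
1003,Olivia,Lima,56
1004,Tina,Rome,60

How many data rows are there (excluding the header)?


Counting rows (excluding header):
Header: id,name,city,score
Data rows: 5

ANSWER: 5


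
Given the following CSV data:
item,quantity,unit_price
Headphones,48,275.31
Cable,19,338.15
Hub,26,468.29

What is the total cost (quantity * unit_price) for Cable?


Row: Cable
quantity = 19
unit_price = 338.15
total = 19 * 338.15 = 6424.85

ANSWER: 6424.85


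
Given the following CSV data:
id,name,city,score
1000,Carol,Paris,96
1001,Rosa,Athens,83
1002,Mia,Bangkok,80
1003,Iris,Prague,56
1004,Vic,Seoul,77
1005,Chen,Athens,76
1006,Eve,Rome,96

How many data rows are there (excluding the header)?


Counting rows (excluding header):
Header: id,name,city,score
Data rows: 7

ANSWER: 7


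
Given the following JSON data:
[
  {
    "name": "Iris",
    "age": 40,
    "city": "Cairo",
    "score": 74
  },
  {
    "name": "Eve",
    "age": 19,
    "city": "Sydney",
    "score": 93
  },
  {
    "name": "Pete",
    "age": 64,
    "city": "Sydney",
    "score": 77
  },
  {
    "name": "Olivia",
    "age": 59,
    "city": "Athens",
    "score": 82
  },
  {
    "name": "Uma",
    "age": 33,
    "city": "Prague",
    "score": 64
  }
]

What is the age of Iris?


Looking up record where name = Iris
Record index: 0
Field 'age' = 40

ANSWER: 40


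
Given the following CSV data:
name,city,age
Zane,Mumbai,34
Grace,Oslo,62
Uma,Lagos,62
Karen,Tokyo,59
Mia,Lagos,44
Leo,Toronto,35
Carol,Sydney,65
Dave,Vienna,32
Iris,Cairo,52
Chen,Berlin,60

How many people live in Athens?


Scanning city column for 'Athens':
Total matches: 0

ANSWER: 0


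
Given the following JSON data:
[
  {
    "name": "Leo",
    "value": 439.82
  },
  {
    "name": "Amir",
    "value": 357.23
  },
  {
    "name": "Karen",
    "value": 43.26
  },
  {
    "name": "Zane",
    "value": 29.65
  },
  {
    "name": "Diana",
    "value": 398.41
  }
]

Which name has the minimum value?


Comparing values:
  Leo: 439.82
  Amir: 357.23
  Karen: 43.26
  Zane: 29.65
  Diana: 398.41
Minimum: Zane (29.65)

ANSWER: Zane


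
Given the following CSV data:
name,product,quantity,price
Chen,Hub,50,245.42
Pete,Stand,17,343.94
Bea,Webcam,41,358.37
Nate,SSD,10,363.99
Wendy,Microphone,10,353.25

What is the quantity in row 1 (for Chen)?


Row 1: Chen
Column 'quantity' = 50

ANSWER: 50


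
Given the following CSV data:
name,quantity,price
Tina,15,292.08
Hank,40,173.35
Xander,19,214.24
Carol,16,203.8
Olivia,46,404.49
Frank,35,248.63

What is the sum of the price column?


Values in 'price' column:
  Row 1: 292.08
  Row 2: 173.35
  Row 3: 214.24
  Row 4: 203.8
  Row 5: 404.49
  Row 6: 248.63
Sum = 292.08 + 173.35 + 214.24 + 203.8 + 404.49 + 248.63 = 1536.59

ANSWER: 1536.59


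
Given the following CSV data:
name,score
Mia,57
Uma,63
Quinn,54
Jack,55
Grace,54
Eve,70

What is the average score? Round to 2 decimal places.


Scores: 57, 63, 54, 55, 54, 70
Sum = 353
Count = 6
Average = 353 / 6 = 58.83

ANSWER: 58.83


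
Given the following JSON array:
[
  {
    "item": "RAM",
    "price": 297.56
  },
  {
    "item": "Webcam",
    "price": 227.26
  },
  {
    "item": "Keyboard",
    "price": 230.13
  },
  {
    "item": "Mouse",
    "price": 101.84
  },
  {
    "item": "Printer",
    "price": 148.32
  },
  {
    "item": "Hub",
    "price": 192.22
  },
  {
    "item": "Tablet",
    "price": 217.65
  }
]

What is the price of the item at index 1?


Array index 1 -> Webcam
price = 227.26

ANSWER: 227.26


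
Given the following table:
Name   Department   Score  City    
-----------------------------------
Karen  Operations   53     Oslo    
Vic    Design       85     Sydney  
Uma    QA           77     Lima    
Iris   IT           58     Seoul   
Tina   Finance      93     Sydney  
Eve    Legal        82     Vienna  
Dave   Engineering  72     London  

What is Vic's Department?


Row 2: Vic
Department = Design

ANSWER: Design


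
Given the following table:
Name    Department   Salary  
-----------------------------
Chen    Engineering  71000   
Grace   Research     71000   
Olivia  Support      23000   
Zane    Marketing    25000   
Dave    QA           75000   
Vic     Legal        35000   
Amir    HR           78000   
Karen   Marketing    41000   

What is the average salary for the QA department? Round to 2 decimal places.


QA department members:
  Dave: 75000
Sum = 75000
Count = 1
Average = 75000 / 1 = 75000.00

ANSWER: 75000.00


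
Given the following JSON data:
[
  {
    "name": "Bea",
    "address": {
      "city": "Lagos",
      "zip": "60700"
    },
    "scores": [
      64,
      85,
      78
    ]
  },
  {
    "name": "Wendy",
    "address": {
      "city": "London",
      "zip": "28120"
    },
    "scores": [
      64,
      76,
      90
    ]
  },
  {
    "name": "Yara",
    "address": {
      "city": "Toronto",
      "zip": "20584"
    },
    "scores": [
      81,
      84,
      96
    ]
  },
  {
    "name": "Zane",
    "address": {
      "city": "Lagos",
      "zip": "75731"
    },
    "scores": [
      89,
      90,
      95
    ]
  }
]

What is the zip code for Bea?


Path: records[0].address.zip
Value: 60700

ANSWER: 60700


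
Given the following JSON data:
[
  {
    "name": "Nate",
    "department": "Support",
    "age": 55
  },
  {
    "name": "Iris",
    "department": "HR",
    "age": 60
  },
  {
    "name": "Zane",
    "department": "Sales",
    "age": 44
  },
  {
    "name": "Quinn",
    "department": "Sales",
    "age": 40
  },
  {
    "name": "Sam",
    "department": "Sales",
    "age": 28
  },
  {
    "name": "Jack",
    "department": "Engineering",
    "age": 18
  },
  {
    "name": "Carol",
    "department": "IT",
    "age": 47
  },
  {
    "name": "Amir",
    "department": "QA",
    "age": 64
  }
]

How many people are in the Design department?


Scanning records for department = Design
  No matches found
Count: 0

ANSWER: 0


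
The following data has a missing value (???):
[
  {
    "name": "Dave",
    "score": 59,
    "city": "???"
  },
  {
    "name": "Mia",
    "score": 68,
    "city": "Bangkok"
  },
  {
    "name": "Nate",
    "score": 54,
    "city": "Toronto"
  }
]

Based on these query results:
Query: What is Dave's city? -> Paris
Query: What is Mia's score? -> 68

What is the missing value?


The missing value is Dave's city
From query: Dave's city = Paris

ANSWER: Paris


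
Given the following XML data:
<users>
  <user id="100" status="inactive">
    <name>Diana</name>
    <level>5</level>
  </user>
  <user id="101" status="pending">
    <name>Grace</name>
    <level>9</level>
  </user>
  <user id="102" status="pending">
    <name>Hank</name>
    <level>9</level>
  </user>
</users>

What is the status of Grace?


Finding user with name = Grace
user id="101" status="pending"

ANSWER: pending


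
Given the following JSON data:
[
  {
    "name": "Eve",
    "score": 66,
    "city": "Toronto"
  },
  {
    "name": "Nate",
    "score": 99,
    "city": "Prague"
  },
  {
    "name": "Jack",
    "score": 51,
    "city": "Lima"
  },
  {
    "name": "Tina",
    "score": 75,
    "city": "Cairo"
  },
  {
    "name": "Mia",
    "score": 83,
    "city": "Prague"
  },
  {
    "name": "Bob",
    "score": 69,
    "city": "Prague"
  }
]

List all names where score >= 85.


Filtering records where score >= 85:
  Eve (score=66) -> no
  Nate (score=99) -> YES
  Jack (score=51) -> no
  Tina (score=75) -> no
  Mia (score=83) -> no
  Bob (score=69) -> no


ANSWER: Nate


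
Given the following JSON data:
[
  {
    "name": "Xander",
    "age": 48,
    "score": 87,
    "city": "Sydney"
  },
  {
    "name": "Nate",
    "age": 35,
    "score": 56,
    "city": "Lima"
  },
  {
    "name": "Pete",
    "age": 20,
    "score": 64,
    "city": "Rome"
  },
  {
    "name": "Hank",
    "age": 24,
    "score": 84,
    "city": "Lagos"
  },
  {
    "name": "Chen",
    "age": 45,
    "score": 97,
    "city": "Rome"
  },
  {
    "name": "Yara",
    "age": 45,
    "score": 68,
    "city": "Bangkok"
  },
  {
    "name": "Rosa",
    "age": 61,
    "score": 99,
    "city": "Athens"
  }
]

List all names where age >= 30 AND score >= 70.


Checking both conditions:
  Xander (age=48, score=87) -> YES
  Nate (age=35, score=56) -> no
  Pete (age=20, score=64) -> no
  Hank (age=24, score=84) -> no
  Chen (age=45, score=97) -> YES
  Yara (age=45, score=68) -> no
  Rosa (age=61, score=99) -> YES


ANSWER: Xander, Chen, Rosa


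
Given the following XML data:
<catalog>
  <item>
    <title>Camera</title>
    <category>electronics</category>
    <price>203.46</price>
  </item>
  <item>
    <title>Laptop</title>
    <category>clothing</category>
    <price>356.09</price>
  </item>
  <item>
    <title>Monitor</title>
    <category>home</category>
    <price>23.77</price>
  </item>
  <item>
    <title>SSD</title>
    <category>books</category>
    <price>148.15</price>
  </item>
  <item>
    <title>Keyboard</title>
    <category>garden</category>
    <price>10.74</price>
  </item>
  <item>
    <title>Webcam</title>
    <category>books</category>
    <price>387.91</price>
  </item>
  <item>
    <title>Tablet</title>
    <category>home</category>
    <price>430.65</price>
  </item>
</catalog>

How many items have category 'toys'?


Scanning <item> elements for <category>toys</category>:
Count: 0

ANSWER: 0


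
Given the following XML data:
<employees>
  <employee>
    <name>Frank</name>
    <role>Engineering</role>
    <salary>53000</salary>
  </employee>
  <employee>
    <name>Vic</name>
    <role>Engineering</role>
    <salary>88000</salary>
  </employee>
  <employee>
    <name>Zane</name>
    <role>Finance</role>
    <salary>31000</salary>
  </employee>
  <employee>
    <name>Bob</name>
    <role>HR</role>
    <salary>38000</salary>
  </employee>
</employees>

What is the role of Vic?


Searching for <employee> with <name>Vic</name>
Found at position 2
<role>Engineering</role>

ANSWER: Engineering


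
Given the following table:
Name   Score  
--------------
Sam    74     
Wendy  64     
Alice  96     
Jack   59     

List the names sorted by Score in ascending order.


Sorting by Score (ascending):
  Jack: 59
  Wendy: 64
  Sam: 74
  Alice: 96


ANSWER: Jack, Wendy, Sam, Alice


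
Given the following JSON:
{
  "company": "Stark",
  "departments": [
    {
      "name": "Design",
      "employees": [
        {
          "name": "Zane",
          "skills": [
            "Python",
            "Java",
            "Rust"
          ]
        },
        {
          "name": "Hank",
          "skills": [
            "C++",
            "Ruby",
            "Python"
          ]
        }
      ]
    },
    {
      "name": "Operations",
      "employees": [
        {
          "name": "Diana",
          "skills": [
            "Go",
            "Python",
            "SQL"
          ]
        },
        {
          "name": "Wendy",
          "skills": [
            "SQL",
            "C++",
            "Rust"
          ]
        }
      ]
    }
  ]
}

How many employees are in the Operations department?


Path: departments[1].employees
Count: 2

ANSWER: 2


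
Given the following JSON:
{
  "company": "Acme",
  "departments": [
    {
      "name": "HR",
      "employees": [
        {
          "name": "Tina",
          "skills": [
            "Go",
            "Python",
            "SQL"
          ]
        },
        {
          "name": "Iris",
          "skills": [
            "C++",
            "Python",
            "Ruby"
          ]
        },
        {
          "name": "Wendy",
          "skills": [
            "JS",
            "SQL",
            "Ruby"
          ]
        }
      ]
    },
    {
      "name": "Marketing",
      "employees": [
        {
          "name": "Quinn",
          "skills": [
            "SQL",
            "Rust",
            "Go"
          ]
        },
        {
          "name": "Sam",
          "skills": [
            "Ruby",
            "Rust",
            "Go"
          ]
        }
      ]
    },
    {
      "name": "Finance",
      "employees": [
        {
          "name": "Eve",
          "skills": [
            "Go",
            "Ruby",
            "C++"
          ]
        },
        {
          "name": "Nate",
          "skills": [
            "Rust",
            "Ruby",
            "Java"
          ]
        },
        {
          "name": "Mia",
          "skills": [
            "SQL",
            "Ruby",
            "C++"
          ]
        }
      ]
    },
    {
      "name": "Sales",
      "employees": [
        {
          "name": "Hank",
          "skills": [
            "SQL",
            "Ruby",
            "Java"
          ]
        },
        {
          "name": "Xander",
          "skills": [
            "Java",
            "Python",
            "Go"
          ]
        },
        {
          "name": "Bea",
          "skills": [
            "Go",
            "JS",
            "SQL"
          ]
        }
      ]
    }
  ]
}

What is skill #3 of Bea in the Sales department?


Path: departments[3].employees[2].skills[2]
Value: SQL

ANSWER: SQL


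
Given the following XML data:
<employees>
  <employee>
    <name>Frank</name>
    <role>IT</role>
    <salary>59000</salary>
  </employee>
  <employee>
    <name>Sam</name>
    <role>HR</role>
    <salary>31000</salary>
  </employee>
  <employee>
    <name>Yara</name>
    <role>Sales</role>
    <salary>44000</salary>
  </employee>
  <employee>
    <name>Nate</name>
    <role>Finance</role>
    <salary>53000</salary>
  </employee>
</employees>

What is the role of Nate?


Searching for <employee> with <name>Nate</name>
Found at position 4
<role>Finance</role>

ANSWER: Finance


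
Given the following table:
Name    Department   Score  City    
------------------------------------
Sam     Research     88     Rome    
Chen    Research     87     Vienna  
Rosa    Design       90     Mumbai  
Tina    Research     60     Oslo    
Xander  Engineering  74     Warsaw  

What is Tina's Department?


Row 4: Tina
Department = Research

ANSWER: Research


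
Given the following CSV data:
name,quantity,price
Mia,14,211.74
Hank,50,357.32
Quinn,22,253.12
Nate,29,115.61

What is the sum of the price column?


Values in 'price' column:
  Row 1: 211.74
  Row 2: 357.32
  Row 3: 253.12
  Row 4: 115.61
Sum = 211.74 + 357.32 + 253.12 + 115.61 = 937.79

ANSWER: 937.79
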